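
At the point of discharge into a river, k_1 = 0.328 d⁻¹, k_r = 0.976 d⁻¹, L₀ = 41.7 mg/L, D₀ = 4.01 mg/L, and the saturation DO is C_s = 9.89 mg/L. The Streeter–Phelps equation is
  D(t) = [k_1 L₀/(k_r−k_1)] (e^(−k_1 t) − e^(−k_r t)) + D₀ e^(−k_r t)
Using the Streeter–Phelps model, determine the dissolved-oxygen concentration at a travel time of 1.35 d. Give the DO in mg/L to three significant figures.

k_1 L₀/(k_r−k_1) = 0.328×41.7/(0.976−0.328) = 13.68/0.6480 = 21.11 mg/L.
e^(−k_1 t) = e^(−0.328×1.350) = 0.6422; e^(−k_r t) = e^(−0.976×1.350) = 0.2678.
D = 21.11 × (0.6422 − 0.2678) + 4.01 × 0.2678 = 7.904 + 1.074 = 8.978 mg/L.
DO = C_s − D = 9.89 − 8.978 = 0.9124 mg/L.

DO ≈ 0.912 mg/L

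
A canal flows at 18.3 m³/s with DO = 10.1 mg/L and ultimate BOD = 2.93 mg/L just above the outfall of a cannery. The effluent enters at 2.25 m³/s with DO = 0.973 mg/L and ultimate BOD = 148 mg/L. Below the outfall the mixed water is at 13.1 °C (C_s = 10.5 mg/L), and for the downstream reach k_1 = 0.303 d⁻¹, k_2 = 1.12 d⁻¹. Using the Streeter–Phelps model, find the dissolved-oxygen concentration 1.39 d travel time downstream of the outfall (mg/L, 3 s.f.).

DO ≈ 7.10 mg/L

Mixed DO = (18.3×10.1 + 2.25×0.973)/(18.3+2.25) = 187.0/20.55 = 9.101 mg/L.
Mixed L₀ = (18.3×2.93 + 2.25×148)/(20.55) = 386.6/20.55 = 18.81 mg/L.
Initial deficit D₀ = C_s − DO₀ = 10.5 − 9.101 = 1.399 mg/L.
D(1.39) = [0.303×18.81/(1.12−0.303)](e^(−0.303×1.39) − e^(−1.12×1.39)) + 1.399 e^(−1.12×1.39)
= 6.977 × (0.6563 − 0.2108) + 1.399 × 0.2108 = 3.403 mg/L.
DO = 10.5 − 3.403 = 7.097 mg/L.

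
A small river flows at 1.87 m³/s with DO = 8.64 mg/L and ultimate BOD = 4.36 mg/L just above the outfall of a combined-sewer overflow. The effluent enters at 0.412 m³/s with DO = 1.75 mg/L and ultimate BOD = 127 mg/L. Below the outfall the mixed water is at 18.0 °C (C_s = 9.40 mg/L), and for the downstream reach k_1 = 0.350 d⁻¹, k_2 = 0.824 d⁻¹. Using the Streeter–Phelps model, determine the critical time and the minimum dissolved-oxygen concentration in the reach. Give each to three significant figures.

t_c ≈ 1.58 d; minimum DO ≈ 2.92 mg/L

Mixed DO = (1.87×8.64 + 0.412×1.75)/(1.87+0.412) = 16.88/2.282 = 7.396 mg/L.
Mixed L₀ = (1.87×4.36 + 0.412×127)/(2.282) = 60.48/2.282 = 26.50 mg/L.
Initial deficit D₀ = C_s − DO₀ = 9.40 − 7.396 = 2.004 mg/L.
t_c = (1/0.4740) ln[(0.824/0.350)(1 − 2.004×0.4740/(0.350×26.50))] = 2.110 × ln(2.113) = 1.578 d.
D_c = (0.350/0.824) × 26.50 × e^(−0.350×1.578) = 0.4248 × 26.50 × 0.5755 = 6.479 mg/L.
Minimum DO = 9.40 − 6.479 = 2.921 mg/L.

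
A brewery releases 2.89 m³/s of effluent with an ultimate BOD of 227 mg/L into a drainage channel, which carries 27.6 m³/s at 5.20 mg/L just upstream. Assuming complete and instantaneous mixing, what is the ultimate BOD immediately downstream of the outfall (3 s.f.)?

Flow-weighted mixing: C = (Q_r C_r + Q_w C_w)/(Q_r + Q_w)
= (27.6×5.20 + 2.89×227)/(27.6 + 2.89) = 799.5/30.49 = 26.22 mg/L.

26.2 mg/L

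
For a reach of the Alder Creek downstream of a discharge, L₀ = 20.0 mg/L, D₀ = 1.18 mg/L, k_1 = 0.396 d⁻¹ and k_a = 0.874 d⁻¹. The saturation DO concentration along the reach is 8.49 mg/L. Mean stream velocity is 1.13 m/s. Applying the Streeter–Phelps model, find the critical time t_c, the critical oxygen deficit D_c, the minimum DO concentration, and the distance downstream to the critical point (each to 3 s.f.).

t_c ≈ 1.50 d; D_c ≈ 5.00 mg/L; min DO ≈ 3.49 mg/L; x_c ≈ 147 km

t_c = [1/(k_a−k_1)] ln[(k_a/k_1)(1 − D₀(k_a−k_1)/(k_1 L₀))]
= [1/(0.874−0.396)] ln[(0.874/0.396)(1 − 1.18×0.4780/(0.396×20.0))]
= (1/0.4780) ln[2.207 × 0.9288] = 2.092 × ln(2.050) = 2.092 × 0.7178 = 1.502 d.
D_c = (k_1/k_a) L₀ e^(−k_1 t_c) = (0.396/0.874) × 20.0 × e^(−0.396×1.502) = 0.4531 × 20.0 × 0.5518 = 5.000 mg/L.
Minimum DO = C_s − D_c = 8.49 − 5.000 = 3.490 mg/L.
x_c = v t_c = 1.13 m/s × 1.502 d × 86400 s/d = 146600 m ≈ 147 km.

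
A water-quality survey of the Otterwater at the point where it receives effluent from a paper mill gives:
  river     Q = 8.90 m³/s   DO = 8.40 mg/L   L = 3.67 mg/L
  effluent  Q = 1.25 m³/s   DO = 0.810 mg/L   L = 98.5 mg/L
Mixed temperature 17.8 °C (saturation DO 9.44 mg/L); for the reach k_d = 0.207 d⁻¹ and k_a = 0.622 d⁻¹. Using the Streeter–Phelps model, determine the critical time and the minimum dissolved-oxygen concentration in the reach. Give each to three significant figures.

Mixed DO = (8.90×8.40 + 1.25×0.810)/(8.90+1.25) = 75.77/10.15 = 7.465 mg/L.
Mixed L₀ = (8.90×3.67 + 1.25×98.5)/(10.15) = 155.8/10.15 = 15.35 mg/L.
Initial deficit D₀ = C_s − DO₀ = 9.44 − 7.465 = 1.975 mg/L.
t_c = (1/0.4150) ln[(0.622/0.207)(1 − 1.975×0.4150/(0.207×15.35))] = 2.410 × ln(2.230) = 1.932 d.
D_c = (0.207/0.622) × 15.35 × e^(−0.207×1.932) = 0.3328 × 15.35 × 0.6703 = 3.424 mg/L.
Minimum DO = 9.44 − 3.424 = 6.016 mg/L.

t_c ≈ 1.93 d; minimum DO ≈ 6.02 mg/L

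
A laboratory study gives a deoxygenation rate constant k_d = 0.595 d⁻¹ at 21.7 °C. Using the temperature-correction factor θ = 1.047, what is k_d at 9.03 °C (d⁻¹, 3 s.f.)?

k_d(T₂) = k_d(T₁) · θ^(T₂−T₁) = 0.595 × 1.047^(9.03−21.7)
= 0.595 × 1.047^-12.7 = 0.595 × 0.5588 = 0.3325 d⁻¹.

k_d ≈ 0.333 d⁻¹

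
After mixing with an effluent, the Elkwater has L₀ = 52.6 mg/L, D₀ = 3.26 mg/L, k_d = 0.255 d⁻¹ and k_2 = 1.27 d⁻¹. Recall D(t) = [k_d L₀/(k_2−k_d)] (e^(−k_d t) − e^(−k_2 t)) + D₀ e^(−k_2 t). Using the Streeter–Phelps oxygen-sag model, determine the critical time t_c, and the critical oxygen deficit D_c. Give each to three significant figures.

At the critical point dD/dt = 0, so k_d L₀ e^(−k_d t) = k_2 D. Substituting D(t) from the Streeter–Phelps equation and solving for t gives
t_c = ln[(k_2/k_d)(1 − D₀(k_2−k_d)/(k_d L₀))] / (k_2−k_d).
Here k_2−k_d = 1.015 d⁻¹ and 1 − D₀(k_2−k_d)/(k_d L₀) = 1 − 3.26×1.015/(0.255×52.6) = 0.7533, so
t_c = ln(4.980 × 0.7533) / 1.015 = 1.322 / 1.015 = 1.303 d.
D_c = (k_d/k_2) L₀ e^(−k_d t_c) = (0.255/1.27) × 52.6 × e^(−0.255×1.303) = 0.2008 × 52.6 × 0.7174 = 7.576 mg/L.

t_c ≈ 1.30 d; D_c ≈ 7.58 mg/L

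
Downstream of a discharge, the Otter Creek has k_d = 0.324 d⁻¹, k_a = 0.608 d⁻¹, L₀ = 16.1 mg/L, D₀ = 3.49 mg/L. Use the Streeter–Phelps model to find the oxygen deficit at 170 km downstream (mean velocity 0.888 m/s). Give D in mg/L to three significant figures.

D ≈ 5.09 mg/L

Travel time t = x/v = 170 km / (0.888 m/s) = 170000 m / 0.888 m/s = 191400 s = 2.216 d.
k_d L₀/(k_a−k_d) = 0.324×16.1/(0.608−0.324) = 5.216/0.2840 = 18.37 mg/L.
e^(−k_d t) = e^(−0.324×2.216) = 0.4878; e^(−k_a t) = e^(−0.608×2.216) = 0.2600.
D = 18.37 × (0.4878 − 0.2600) + 3.49 × 0.2600 = 4.184 + 0.9073 = 5.091 mg/L.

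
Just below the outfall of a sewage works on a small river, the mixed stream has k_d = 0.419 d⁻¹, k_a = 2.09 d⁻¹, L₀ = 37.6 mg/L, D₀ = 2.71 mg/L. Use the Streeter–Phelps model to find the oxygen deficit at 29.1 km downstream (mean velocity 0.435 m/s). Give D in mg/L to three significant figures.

D ≈ 5.48 mg/L

Travel time t = x/v = 29.1 km / (0.435 m/s) = 29100 m / 0.435 m/s = 66900 s = 0.7743 d.
k_d L₀/(k_a−k_d) = 0.419×37.6/(2.09−0.419) = 15.75/1.671 = 9.428 mg/L.
e^(−k_d t) = e^(−0.419×0.7743) = 0.7229; e^(−k_a t) = e^(−2.09×0.7743) = 0.1983.
D = 9.428 × (0.7229 − 0.1983) + 2.71 × 0.1983 = 4.947 + 0.5373 = 5.484 mg/L.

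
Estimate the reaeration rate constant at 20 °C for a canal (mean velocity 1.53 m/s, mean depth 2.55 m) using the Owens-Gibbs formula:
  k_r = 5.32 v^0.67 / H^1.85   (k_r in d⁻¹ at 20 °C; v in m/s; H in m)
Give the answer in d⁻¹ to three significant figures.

k_r ≈ 1.25 d⁻¹

k_r = 5.32 × 1.53^0.67 / 2.55^1.85 = 5.32 × 1.330 / 5.651 = 1.252 d⁻¹.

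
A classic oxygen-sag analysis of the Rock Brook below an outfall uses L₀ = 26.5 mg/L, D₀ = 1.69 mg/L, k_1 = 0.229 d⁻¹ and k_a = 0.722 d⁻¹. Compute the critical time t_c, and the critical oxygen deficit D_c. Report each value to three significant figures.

t_c ≈ 2.03 d; D_c ≈ 5.28 mg/L

t_c = [1/(k_a−k_1)] ln[(k_a/k_1)(1 − D₀(k_a−k_1)/(k_1 L₀))]
= [1/(0.722−0.229)] ln[(0.722/0.229)(1 − 1.69×0.4930/(0.229×26.5))]
= (1/0.4930) ln[3.153 × 0.8627] = 2.028 × ln(2.720) = 2.028 × 1.001 = 2.030 d.
D_c = (k_1/k_a) L₀ e^(−k_1 t_c) = (0.229/0.722) × 26.5 × e^(−0.229×2.030) = 0.3172 × 26.5 × 0.6283 = 5.281 mg/L.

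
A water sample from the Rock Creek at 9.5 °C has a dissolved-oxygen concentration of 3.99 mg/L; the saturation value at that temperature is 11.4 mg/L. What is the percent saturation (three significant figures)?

% saturation = C/C_s × 100 = 3.99/11.4 × 100 = 35.0 %.

35.0 % saturation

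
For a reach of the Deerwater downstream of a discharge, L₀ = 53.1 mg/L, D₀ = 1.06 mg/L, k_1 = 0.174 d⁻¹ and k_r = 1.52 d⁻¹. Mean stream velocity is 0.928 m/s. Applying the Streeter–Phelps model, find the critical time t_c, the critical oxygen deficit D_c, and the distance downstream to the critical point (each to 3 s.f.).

t_c ≈ 1.49 d; D_c ≈ 4.69 mg/L; x_c ≈ 119 km

t_c = [1/(k_r−k_1)] ln[(k_r/k_1)(1 − D₀(k_r−k_1)/(k_1 L₀))]
= [1/(1.52−0.174)] ln[(1.52/0.174)(1 − 1.06×1.346/(0.174×53.1))]
= (1/1.346) ln[8.736 × 0.8456] = 0.7429 × ln(7.387) = 0.7429 × 2.000 = 1.486 d.
L(t_c) = L₀ e^(−k_1 t_c) = 53.1 × 0.7722 = 41.00 mg/L, and at the critical point k_r D_c = k_1 L, so D_c = (0.174/1.52) × 41.00 = 4.694 mg/L.
x_c = v t_c = 0.928 m/s × 1.486 d × 86400 s/d = 119100 m ≈ 119 km.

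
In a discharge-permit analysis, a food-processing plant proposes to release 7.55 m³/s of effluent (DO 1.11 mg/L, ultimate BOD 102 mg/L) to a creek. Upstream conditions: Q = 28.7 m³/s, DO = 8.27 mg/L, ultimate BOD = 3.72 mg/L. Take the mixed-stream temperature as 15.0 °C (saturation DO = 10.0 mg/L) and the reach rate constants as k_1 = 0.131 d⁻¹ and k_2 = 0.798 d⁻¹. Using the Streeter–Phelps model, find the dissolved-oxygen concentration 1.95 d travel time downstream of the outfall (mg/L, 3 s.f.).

DO ≈ 6.64 mg/L

Mixed DO = (28.7×8.27 + 7.55×1.11)/(28.7+7.55) = 245.7/36.25 = 6.779 mg/L.
Mixed L₀ = (28.7×3.72 + 7.55×102)/(36.25) = 876.9/36.25 = 24.19 mg/L.
Initial deficit D₀ = C_s − DO₀ = 10.0 − 6.779 = 3.221 mg/L.
D(1.95) = [0.131×24.19/(0.798−0.131)](e^(−0.131×1.95) − e^(−0.798×1.95)) + 3.221 e^(−0.798×1.95)
= 4.751 × (0.7746 − 0.2110) + 3.221 × 0.2110 = 3.357 mg/L.
DO = 10.0 − 3.357 = 6.643 mg/L.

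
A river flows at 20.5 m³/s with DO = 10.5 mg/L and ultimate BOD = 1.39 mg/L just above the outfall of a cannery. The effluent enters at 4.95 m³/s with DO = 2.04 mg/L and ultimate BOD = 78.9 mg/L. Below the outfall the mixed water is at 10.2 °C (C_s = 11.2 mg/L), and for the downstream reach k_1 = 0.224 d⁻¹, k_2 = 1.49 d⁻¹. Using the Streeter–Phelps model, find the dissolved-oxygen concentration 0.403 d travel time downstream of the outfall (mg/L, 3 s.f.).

Mixed DO = (20.5×10.5 + 4.95×2.04)/(20.5+4.95) = 225.3/25.45 = 8.855 mg/L.
Mixed L₀ = (20.5×1.39 + 4.95×78.9)/(25.45) = 419.1/25.45 = 16.47 mg/L.
Initial deficit D₀ = C_s − DO₀ = 11.2 − 8.855 = 2.345 mg/L.
D(0.403) = [0.224×16.47/(1.49−0.224)](e^(−0.224×0.403) − e^(−1.49×0.403)) + 2.345 e^(−1.49×0.403)
= 2.913 × (0.9137 − 0.5486) + 2.345 × 0.5486 = 2.350 mg/L.
DO = 11.2 − 2.350 = 8.850 mg/L.

DO ≈ 8.85 mg/L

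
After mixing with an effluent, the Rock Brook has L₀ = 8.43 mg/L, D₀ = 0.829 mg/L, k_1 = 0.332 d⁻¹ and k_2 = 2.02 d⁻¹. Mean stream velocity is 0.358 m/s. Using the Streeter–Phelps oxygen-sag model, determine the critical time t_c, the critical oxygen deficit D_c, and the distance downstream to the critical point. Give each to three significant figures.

t_c ≈ 0.659 d; D_c ≈ 1.11 mg/L; x_c ≈ 20.4 km

At the critical point dD/dt = 0, so k_1 L₀ e^(−k_1 t) = k_2 D. Substituting D(t) from the Streeter–Phelps equation and solving for t gives
t_c = ln[(k_2/k_1)(1 − D₀(k_2−k_1)/(k_1 L₀))] / (k_2−k_1).
Here k_2−k_1 = 1.688 d⁻¹ and 1 − D₀(k_2−k_1)/(k_1 L₀) = 1 − 0.829×1.688/(0.332×8.43) = 0.5000, so
t_c = ln(6.084 × 0.5000) / 1.688 = 1.113 / 1.688 = 0.6591 d.
D_c = (k_1/k_2) L₀ e^(−k_1 t_c) = (0.332/2.02) × 8.43 × e^(−0.332×0.6591) = 0.1644 × 8.43 × 0.8035 = 1.113 mg/L.
x_c = v t_c = 0.358 m/s × 0.6591 d × 86400 s/d = 20390 m ≈ 20.4 km.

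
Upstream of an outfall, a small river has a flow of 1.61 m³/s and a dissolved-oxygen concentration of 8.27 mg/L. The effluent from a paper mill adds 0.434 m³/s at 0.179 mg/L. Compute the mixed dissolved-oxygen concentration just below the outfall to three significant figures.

6.55 mg/L

Flow-weighted mixing: C = (Q_r C_r + Q_w C_w)/(Q_r + Q_w)
= (1.61×8.27 + 0.434×0.179)/(1.61 + 0.434) = 13.39/2.044 = 6.552 mg/L.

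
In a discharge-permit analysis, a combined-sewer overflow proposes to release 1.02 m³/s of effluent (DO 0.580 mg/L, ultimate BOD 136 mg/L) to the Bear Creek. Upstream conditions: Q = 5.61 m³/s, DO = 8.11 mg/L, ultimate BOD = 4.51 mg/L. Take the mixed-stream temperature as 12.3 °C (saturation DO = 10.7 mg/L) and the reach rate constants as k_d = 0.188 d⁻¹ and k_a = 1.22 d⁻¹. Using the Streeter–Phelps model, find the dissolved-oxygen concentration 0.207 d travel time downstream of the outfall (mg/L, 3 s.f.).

Mixed DO = (5.61×8.11 + 1.02×0.580)/(5.61+1.02) = 46.09/6.630 = 6.952 mg/L.
Mixed L₀ = (5.61×4.51 + 1.02×136)/(6.630) = 164.0/6.630 = 24.74 mg/L.
Initial deficit D₀ = C_s − DO₀ = 10.7 − 6.952 = 3.748 mg/L.
D(0.207) = [0.188×24.74/(1.22−0.188)](e^(−0.188×0.207) − e^(−1.22×0.207)) + 3.748 e^(−1.22×0.207)
= 4.507 × (0.9618 − 0.7768) + 3.748 × 0.7768 = 3.746 mg/L.
DO = 10.7 − 3.746 = 6.954 mg/L.

DO ≈ 6.95 mg/L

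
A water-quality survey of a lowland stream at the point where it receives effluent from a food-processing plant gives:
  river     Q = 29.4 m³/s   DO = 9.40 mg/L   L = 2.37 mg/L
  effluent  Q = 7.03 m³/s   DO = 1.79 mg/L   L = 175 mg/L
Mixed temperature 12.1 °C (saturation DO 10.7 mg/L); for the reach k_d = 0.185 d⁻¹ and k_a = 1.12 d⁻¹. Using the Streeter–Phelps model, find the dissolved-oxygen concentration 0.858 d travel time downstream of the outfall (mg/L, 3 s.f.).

Mixed DO = (29.4×9.40 + 7.03×1.79)/(29.4+7.03) = 288.9/36.43 = 7.931 mg/L.
Mixed L₀ = (29.4×2.37 + 7.03×175)/(36.43) = 1300/36.43 = 35.68 mg/L.
Initial deficit D₀ = C_s − DO₀ = 10.7 − 7.931 = 2.769 mg/L.
D(0.858) = [0.185×35.68/(1.12−0.185)](e^(−0.185×0.858) − e^(−1.12×0.858)) + 2.769 e^(−1.12×0.858)
= 7.060 × (0.8532 − 0.3825) + 2.769 × 0.3825 = 4.382 mg/L.
DO = 10.7 − 4.382 = 6.318 mg/L.

DO ≈ 6.32 mg/L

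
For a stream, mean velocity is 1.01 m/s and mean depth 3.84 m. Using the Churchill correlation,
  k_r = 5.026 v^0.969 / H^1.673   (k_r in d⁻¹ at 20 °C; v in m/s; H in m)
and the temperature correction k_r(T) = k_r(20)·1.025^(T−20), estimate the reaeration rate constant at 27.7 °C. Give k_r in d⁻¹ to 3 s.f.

k_r ≈ 0.646 d⁻¹

k_r(20) = 5.026 × 1.01^0.969 / 3.84^1.673 = 5.026 × 1.010 / 9.497 = 0.5343 d⁻¹.
k_r(27.7) = 0.5343 × 1.025^(27.7−20) = 0.5343 × 1.209 = 0.6462 d⁻¹.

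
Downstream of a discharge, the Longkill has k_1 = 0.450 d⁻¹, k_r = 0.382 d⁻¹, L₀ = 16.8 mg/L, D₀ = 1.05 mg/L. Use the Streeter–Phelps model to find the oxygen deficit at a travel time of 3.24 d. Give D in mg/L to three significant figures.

D ≈ 6.68 mg/L

k_1 L₀/(k_r−k_1) = 0.450×16.8/(0.382−0.450) = 7.560/-0.06800 = -111.2 mg/L.
e^(−k_1 t) = e^(−0.450×3.240) = 0.2327; e^(−k_r t) = e^(−0.382×3.240) = 0.2901.
D = -111.2 × (0.2327 − 0.2901) + 1.05 × 0.2901 = 6.377 + 0.3046 = 6.681 mg/L.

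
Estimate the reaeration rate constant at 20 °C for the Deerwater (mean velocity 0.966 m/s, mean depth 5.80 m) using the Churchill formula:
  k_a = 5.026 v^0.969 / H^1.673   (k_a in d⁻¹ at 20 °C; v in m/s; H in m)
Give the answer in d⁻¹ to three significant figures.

k_a ≈ 0.257 d⁻¹

k_a = 5.026 × 0.966^0.969 / 5.80^1.673 = 5.026 × 0.9670 / 18.93 = 0.2567 d⁻¹.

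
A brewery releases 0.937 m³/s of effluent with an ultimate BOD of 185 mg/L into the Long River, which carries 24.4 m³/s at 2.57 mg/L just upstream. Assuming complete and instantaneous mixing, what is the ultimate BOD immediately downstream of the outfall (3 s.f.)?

Flow-weighted mixing: C = (Q_r C_r + Q_w C_w)/(Q_r + Q_w)
= (24.4×2.57 + 0.937×185)/(24.4 + 0.937) = 236.1/25.34 = 9.317 mg/L.

9.32 mg/L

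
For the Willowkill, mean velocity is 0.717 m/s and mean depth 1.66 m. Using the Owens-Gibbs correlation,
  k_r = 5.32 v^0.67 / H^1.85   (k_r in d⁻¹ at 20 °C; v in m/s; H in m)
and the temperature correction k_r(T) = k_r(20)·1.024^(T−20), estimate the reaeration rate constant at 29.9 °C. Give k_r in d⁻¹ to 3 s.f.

k_r ≈ 2.11 d⁻¹

k_r(20) = 5.32 × 0.717^0.67 / 1.66^1.85 = 5.32 × 0.8002 / 2.554 = 1.667 d⁻¹.
k_r(29.9) = 1.667 × 1.024^(29.9−20) = 1.667 × 1.265 = 2.108 d⁻¹.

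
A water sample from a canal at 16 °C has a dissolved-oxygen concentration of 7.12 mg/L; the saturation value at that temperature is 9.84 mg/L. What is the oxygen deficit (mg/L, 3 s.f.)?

D = C_s − C = 9.84 − 7.12 = 2.72 mg/L.

D ≈ 2.72 mg/L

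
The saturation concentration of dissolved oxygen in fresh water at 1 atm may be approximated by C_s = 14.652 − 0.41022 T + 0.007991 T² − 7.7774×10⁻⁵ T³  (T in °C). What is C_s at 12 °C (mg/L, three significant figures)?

C_s = 14.652 − 0.41022×12 + 0.007991×12² − 7.7774×10⁻⁵×12³ = 10.75 mg/L.

C_s ≈ 10.7 mg/L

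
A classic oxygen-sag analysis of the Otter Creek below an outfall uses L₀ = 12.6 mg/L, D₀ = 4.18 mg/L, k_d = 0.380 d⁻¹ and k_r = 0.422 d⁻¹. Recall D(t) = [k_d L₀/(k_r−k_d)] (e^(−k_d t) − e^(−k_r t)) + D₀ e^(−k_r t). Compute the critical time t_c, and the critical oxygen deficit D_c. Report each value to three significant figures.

At the critical point dD/dt = 0, so k_d L₀ e^(−k_d t) = k_r D. Substituting D(t) from the Streeter–Phelps equation and solving for t gives
t_c = ln[(k_r/k_d)(1 − D₀(k_r−k_d)/(k_d L₀))] / (k_r−k_d).
Here k_r−k_d = 0.04200 d⁻¹ and 1 − D₀(k_r−k_d)/(k_d L₀) = 1 − 4.18×0.04200/(0.380×12.6) = 0.9633, so
t_c = ln(1.111 × 0.9633) / 0.04200 = 0.06748 / 0.04200 = 1.607 d.
L(t_c) = L₀ e^(−k_d t_c) = 12.6 × 0.5431 = 6.843 mg/L, and at the critical point k_r D_c = k_d L, so D_c = (0.380/0.422) × 6.843 = 6.162 mg/L.

t_c ≈ 1.61 d; D_c ≈ 6.16 mg/L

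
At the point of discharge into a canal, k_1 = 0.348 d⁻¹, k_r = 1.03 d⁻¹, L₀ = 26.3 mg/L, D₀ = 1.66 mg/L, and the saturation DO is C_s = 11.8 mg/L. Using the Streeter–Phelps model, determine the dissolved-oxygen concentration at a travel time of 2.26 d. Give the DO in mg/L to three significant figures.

k_1 L₀/(k_r−k_1) = 0.348×26.3/(1.03−0.348) = 9.152/0.6820 = 13.42 mg/L.
e^(−k_1 t) = e^(−0.348×2.260) = 0.4554; e^(−k_r t) = e^(−1.03×2.260) = 0.09751.
D = 13.42 × (0.4554 − 0.09751) + 1.66 × 0.09751 = 4.803 + 0.1619 = 4.965 mg/L.
DO = C_s − D = 11.8 − 4.965 = 6.835 mg/L.

DO ≈ 6.83 mg/L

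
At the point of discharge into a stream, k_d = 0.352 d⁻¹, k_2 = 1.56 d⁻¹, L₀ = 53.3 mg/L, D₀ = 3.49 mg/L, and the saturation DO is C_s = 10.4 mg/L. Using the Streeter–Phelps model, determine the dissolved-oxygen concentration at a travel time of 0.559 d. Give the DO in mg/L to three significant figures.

DO ≈ 2.68 mg/L

k_d L₀/(k_2−k_d) = 0.352×53.3/(1.56−0.352) = 18.76/1.208 = 15.53 mg/L.
e^(−k_d t) = e^(−0.352×0.5590) = 0.8214; e^(−k_2 t) = e^(−1.56×0.5590) = 0.4181.
D = 15.53 × (0.8214 − 0.4181) + 3.49 × 0.4181 = 6.263 + 1.459 = 7.723 mg/L.
DO = C_s − D = 10.4 − 7.723 = 2.677 mg/L.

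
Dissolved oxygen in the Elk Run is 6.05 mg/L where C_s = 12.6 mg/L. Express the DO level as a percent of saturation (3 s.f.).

48.0 % saturation

% saturation = C/C_s × 100 = 6.05/12.6 × 100 = 48.0 %.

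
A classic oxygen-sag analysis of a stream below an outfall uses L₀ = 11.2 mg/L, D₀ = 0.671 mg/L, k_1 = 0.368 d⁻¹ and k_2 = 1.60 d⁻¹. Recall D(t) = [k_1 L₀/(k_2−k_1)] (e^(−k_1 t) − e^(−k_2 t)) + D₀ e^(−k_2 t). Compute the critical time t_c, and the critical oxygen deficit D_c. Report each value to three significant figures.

t_c ≈ 1.01 d; D_c ≈ 1.78 mg/L

With k_2/k_1 = 4.348 and 1 − D₀(k_2−k_1)/(k_1 L₀) = 0.7994,
t_c = ln(4.348 × 0.7994) / (1.60 − 0.368) = ln(3.476) / 1.232 = 1.246/1.232 = 1.011 d.
D_c = (k_1/k_2) L₀ e^(−k_1 t_c) = (0.368/1.60) × 11.2 × e^(−0.368×1.011) = 0.2300 × 11.2 × 0.6893 = 1.776 mg/L.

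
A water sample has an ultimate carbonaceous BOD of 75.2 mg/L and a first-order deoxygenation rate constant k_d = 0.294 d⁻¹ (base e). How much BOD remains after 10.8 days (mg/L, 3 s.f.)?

L ≈ 3.14 mg/L

L_t = L₀ e^(−k_d t) = 75.2 × e^(−0.294×10.8) = 75.2 × 0.04179 = 3.142 mg/L.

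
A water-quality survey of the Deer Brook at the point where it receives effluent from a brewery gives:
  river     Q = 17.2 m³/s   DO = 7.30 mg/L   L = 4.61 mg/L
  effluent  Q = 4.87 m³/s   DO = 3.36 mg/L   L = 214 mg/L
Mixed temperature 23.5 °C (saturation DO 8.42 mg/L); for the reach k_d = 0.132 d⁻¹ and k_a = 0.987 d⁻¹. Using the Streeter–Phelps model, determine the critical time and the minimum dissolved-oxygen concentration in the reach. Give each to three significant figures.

Mixed DO = (17.2×7.30 + 4.87×3.36)/(17.2+4.87) = 141.9/22.07 = 6.431 mg/L.
Mixed L₀ = (17.2×4.61 + 4.87×214)/(22.07) = 1121/22.07 = 50.81 mg/L.
Initial deficit D₀ = C_s − DO₀ = 8.42 − 6.431 = 1.989 mg/L.
t_c = (1/0.8550) ln[(0.987/0.132)(1 − 1.989×0.8550/(0.132×50.81))] = 1.170 × ln(5.581) = 2.011 d.
D_c = (0.132/0.987) × 50.81 × e^(−0.132×2.011) = 0.1337 × 50.81 × 0.7669 = 5.211 mg/L.
Minimum DO = 8.42 − 5.211 = 3.209 mg/L.

t_c ≈ 2.01 d; minimum DO ≈ 3.21 mg/L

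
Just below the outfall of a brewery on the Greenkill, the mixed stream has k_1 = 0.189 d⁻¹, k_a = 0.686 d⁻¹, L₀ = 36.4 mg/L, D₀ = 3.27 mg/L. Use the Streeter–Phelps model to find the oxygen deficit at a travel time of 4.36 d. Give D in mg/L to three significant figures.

k_1 L₀/(k_a−k_1) = 0.189×36.4/(0.686−0.189) = 6.880/0.4970 = 13.84 mg/L.
e^(−k_1 t) = e^(−0.189×4.360) = 0.4387; e^(−k_a t) = e^(−0.686×4.360) = 0.05024.
D = 13.84 × (0.4387 − 0.05024) + 3.27 × 0.05024 = 5.377 + 0.1643 = 5.541 mg/L.

D ≈ 5.54 mg/L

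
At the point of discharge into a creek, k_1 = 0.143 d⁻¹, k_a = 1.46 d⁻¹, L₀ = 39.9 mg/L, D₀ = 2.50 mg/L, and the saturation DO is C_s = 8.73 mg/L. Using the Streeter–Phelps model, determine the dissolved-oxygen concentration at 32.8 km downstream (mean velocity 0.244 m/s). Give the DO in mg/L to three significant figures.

DO ≈ 5.45 mg/L

Travel time t = x/v = 32.8 km / (0.244 m/s) = 32800 m / 0.244 m/s = 134400 s = 1.556 d.
k_1 L₀/(k_a−k_1) = 0.143×39.9/(1.46−0.143) = 5.706/1.317 = 4.332 mg/L.
e^(−k_1 t) = e^(−0.143×1.556) = 0.8005; e^(−k_a t) = e^(−1.46×1.556) = 0.1032.
D = 4.332 × (0.8005 − 0.1032) + 2.50 × 0.1032 = 3.021 + 0.2579 = 3.279 mg/L.
DO = C_s − D = 8.73 − 3.279 = 5.451 mg/L.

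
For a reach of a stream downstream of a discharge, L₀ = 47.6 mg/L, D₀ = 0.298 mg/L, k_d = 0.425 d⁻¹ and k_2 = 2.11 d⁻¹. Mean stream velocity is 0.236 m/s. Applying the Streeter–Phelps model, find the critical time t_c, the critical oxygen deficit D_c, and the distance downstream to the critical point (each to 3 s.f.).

t_c ≈ 0.936 d; D_c ≈ 6.44 mg/L; x_c ≈ 19.1 km

t_c = [1/(k_2−k_d)] ln[(k_2/k_d)(1 − D₀(k_2−k_d)/(k_d L₀))]
= [1/(2.11−0.425)] ln[(2.11/0.425)(1 − 0.298×1.685/(0.425×47.6))]
= (1/1.685) ln[4.965 × 0.9752] = 0.5935 × ln(4.841) = 0.5935 × 1.577 = 0.9360 d.
D_c = (k_d/k_2) L₀ e^(−k_d t_c) = (0.425/2.11) × 47.6 × e^(−0.425×0.9360) = 0.2014 × 47.6 × 0.6718 = 6.441 mg/L.
x_c = v t_c = 0.236 m/s × 0.9360 d × 86400 s/d = 19090 m ≈ 19.1 km.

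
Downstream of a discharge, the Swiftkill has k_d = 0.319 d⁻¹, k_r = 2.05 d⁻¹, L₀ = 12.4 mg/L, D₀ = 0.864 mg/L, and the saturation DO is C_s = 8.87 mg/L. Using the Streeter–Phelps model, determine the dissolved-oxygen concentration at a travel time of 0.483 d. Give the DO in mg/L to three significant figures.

k_d L₀/(k_r−k_d) = 0.319×12.4/(2.05−0.319) = 3.956/1.731 = 2.285 mg/L.
e^(−k_d t) = e^(−0.319×0.4830) = 0.8572; e^(−k_r t) = e^(−2.05×0.4830) = 0.3715.
D = 2.285 × (0.8572 − 0.3715) + 0.864 × 0.3715 = 1.110 + 0.3210 = 1.431 mg/L.
DO = C_s − D = 8.87 − 1.431 = 7.439 mg/L.

DO ≈ 7.44 mg/L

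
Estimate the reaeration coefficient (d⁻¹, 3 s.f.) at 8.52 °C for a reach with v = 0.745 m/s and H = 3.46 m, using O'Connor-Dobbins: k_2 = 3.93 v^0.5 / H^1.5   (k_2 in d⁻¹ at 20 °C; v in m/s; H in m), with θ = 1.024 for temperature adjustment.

k_2 ≈ 0.401 d⁻¹

k_2(20) = 3.93 × 0.745^0.5 / 3.46^1.5 = 3.93 × 0.8631 / 6.436 = 0.5271 d⁻¹.
k_2(8.52) = 0.5271 × 1.024^(8.52−20) = 0.5271 × 0.7617 = 0.4014 d⁻¹.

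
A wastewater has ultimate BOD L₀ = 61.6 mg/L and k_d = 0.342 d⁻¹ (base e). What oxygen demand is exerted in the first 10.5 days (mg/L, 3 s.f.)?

y_t = L₀(1 − e^(−k_d t)) = 61.6 × (1 − e^(−0.342×10.5))
= 61.6 × (1 − 0.02757) = 61.6 × 0.9724 = 59.90 mg/L.

y ≈ 59.9 mg/L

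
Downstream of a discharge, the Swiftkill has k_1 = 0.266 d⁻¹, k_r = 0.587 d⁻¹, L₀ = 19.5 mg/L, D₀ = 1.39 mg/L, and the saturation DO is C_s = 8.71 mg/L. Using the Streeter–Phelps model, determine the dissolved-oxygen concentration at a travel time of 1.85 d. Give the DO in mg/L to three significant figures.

k_1 L₀/(k_r−k_1) = 0.266×19.5/(0.587−0.266) = 5.187/0.3210 = 16.16 mg/L.
e^(−k_1 t) = e^(−0.266×1.850) = 0.6113; e^(−k_r t) = e^(−0.587×1.850) = 0.3376.
D = 16.16 × (0.6113 − 0.3376) + 1.39 × 0.3376 = 4.424 + 0.4692 = 4.893 mg/L.
DO = C_s − D = 8.71 − 4.893 = 3.817 mg/L.

DO ≈ 3.82 mg/L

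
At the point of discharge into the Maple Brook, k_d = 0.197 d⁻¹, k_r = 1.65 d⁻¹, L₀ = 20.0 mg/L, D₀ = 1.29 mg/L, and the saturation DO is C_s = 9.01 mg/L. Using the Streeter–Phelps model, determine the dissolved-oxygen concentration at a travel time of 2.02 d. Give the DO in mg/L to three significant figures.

k_d L₀/(k_r−k_d) = 0.197×20.0/(1.65−0.197) = 3.940/1.453 = 2.712 mg/L.
e^(−k_d t) = e^(−0.197×2.020) = 0.6717; e^(−k_r t) = e^(−1.65×2.020) = 0.03569.
D = 2.712 × (0.6717 − 0.03569) + 1.29 × 0.03569 = 1.725 + 0.04603 = 1.771 mg/L.
DO = C_s − D = 9.01 − 1.771 = 7.239 mg/L.

DO ≈ 7.24 mg/L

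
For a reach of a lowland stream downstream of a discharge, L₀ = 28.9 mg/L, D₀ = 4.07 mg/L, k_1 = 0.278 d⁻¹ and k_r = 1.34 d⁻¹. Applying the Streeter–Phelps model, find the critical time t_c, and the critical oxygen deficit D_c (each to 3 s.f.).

t_c ≈ 0.754 d; D_c ≈ 4.86 mg/L

At the critical point dD/dt = 0, so k_1 L₀ e^(−k_1 t) = k_r D. Substituting D(t) from the Streeter–Phelps equation and solving for t gives
t_c = ln[(k_r/k_1)(1 − D₀(k_r−k_1)/(k_1 L₀))] / (k_r−k_1).
Here k_r−k_1 = 1.062 d⁻¹ and 1 − D₀(k_r−k_1)/(k_1 L₀) = 1 − 4.07×1.062/(0.278×28.9) = 0.4620, so
t_c = ln(4.820 × 0.4620) / 1.062 = 0.8006 / 1.062 = 0.7539 d.
L(t_c) = L₀ e^(−k_1 t_c) = 28.9 × 0.8109 = 23.44 mg/L, and at the critical point k_r D_c = k_1 L, so D_c = (0.278/1.34) × 23.44 = 4.862 mg/L.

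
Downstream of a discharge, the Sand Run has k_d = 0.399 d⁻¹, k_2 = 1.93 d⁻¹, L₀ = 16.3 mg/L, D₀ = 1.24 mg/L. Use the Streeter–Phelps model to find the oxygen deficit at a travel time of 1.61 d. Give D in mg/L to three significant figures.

k_d L₀/(k_2−k_d) = 0.399×16.3/(1.93−0.399) = 6.504/1.531 = 4.248 mg/L.
e^(−k_d t) = e^(−0.399×1.610) = 0.5260; e^(−k_2 t) = e^(−1.93×1.610) = 0.04472.
D = 4.248 × (0.5260 − 0.04472) + 1.24 × 0.04472 = 2.045 + 0.05545 = 2.100 mg/L.

D ≈ 2.10 mg/L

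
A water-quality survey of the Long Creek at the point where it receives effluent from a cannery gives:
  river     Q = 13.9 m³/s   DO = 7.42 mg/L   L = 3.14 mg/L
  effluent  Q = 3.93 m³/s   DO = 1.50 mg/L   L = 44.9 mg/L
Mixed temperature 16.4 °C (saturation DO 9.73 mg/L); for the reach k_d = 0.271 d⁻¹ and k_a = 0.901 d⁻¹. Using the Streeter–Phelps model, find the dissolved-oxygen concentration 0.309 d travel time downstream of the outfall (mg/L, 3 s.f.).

Mixed DO = (13.9×7.42 + 3.93×1.50)/(13.9+3.93) = 109.0/17.83 = 6.115 mg/L.
Mixed L₀ = (13.9×3.14 + 3.93×44.9)/(17.83) = 220.1/17.83 = 12.34 mg/L.
Initial deficit D₀ = C_s − DO₀ = 9.73 − 6.115 = 3.615 mg/L.
D(0.309) = [0.271×12.34/(0.901−0.271)](e^(−0.271×0.309) − e^(−0.901×0.309)) + 3.615 e^(−0.901×0.309)
= 5.310 × (0.9197 − 0.7570) + 3.615 × 0.7570 = 3.600 mg/L.
DO = 9.73 − 3.600 = 6.130 mg/L.

DO ≈ 6.13 mg/L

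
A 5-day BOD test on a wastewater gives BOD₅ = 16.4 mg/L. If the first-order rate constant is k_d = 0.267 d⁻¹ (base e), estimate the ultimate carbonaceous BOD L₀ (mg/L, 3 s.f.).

BOD₅ = L₀(1 − e^(−5k_d)) ⇒ L₀ = BOD₅ / (1 − e^(−5×0.267))
= 16.4 / (1 − 0.2632) = 16.4 / 0.7368 = 22.26 mg/L.

L₀ ≈ 22.3 mg/L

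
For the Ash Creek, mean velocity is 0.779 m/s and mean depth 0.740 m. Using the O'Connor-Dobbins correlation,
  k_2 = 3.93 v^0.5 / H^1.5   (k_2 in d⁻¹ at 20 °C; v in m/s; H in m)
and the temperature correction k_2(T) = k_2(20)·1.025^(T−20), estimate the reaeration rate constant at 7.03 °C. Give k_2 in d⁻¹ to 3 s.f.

k_2 ≈ 3.96 d⁻¹

k_2(20) = 3.93 × 0.779^0.5 / 0.740^1.5 = 3.93 × 0.8826 / 0.6366 = 5.449 d⁻¹.
k_2(7.03) = 5.449 × 1.025^(7.03−20) = 5.449 × 0.7260 = 3.956 d⁻¹.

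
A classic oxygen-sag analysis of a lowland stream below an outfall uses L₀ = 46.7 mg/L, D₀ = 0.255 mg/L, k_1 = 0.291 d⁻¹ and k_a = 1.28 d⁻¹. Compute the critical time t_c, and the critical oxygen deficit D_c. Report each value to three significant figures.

t_c ≈ 1.48 d; D_c ≈ 6.90 mg/L

With k_a/k_1 = 4.399 and 1 − D₀(k_a−k_1)/(k_1 L₀) = 0.9814,
t_c = ln(4.399 × 0.9814) / (1.28 − 0.291) = ln(4.317) / 0.9890 = 1.463/0.9890 = 1.479 d.
L(t_c) = L₀ e^(−k_1 t_c) = 46.7 × 0.6503 = 30.37 mg/L, and at the critical point k_a D_c = k_1 L, so D_c = (0.291/1.28) × 30.37 = 6.904 mg/L.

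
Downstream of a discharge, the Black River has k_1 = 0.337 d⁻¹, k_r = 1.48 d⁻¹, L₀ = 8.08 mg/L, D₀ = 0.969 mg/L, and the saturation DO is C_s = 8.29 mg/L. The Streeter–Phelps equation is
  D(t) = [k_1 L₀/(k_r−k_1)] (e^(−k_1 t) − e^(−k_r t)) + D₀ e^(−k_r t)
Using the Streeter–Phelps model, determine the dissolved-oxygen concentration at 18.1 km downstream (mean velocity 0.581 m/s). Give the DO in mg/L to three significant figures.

Travel time t = x/v = 18.1 km / (0.581 m/s) = 18100 m / 0.581 m/s = 31150 s = 0.3606 d.
k_1 L₀/(k_r−k_1) = 0.337×8.08/(1.48−0.337) = 2.723/1.143 = 2.382 mg/L.
e^(−k_1 t) = e^(−0.337×0.3606) = 0.8856; e^(−k_r t) = e^(−1.48×0.3606) = 0.5865.
D = 2.382 × (0.8856 − 0.5865) + 0.969 × 0.5865 = 0.7126 + 0.5683 = 1.281 mg/L.
DO = C_s − D = 8.29 − 1.281 = 7.009 mg/L.

DO ≈ 7.01 mg/L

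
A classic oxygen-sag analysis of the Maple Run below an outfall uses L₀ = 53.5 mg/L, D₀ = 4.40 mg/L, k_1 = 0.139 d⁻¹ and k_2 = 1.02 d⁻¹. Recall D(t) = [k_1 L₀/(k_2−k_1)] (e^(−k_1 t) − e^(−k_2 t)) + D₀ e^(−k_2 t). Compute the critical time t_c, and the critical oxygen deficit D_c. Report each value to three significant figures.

With k_2/k_1 = 7.338 and 1 − D₀(k_2−k_1)/(k_1 L₀) = 0.4787,
t_c = ln(7.338 × 0.4787) / (1.02 − 0.139) = ln(3.513) / 0.8810 = 1.256/0.8810 = 1.426 d.
L(t_c) = L₀ e^(−k_1 t_c) = 53.5 × 0.8202 = 43.88 mg/L, and at the critical point k_2 D_c = k_1 L, so D_c = (0.139/1.02) × 43.88 = 5.980 mg/L.

t_c ≈ 1.43 d; D_c ≈ 5.98 mg/L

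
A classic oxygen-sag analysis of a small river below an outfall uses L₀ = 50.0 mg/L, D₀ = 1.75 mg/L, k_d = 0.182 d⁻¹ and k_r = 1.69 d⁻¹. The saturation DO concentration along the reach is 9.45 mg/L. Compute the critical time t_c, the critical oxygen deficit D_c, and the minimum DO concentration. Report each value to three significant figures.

With k_r/k_d = 9.286 and 1 − D₀(k_r−k_d)/(k_d L₀) = 0.7100,
t_c = ln(9.286 × 0.7100) / (1.69 − 0.182) = ln(6.593) / 1.508 = 1.886/1.508 = 1.251 d.
D_c = (k_d/k_r) L₀ e^(−k_d t_c) = (0.182/1.69) × 50.0 × e^(−0.182×1.251) = 0.1077 × 50.0 × 0.7964 = 4.288 mg/L.
Minimum DO = C_s − D_c = 9.45 − 4.288 = 5.162 mg/L.

t_c ≈ 1.25 d; D_c ≈ 4.29 mg/L; min DO ≈ 5.16 mg/L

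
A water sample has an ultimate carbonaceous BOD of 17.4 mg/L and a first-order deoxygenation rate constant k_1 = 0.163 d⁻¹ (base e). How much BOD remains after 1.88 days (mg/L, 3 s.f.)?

L ≈ 12.8 mg/L

L_t = L₀ e^(−k_1 t) = 17.4 × e^(−0.163×1.88) = 17.4 × 0.7361 = 12.81 mg/L.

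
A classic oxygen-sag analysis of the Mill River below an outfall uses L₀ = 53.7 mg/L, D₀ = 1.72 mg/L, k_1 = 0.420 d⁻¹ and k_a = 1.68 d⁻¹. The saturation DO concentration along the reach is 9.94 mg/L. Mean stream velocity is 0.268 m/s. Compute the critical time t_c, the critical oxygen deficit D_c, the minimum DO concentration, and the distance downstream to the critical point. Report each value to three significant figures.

t_c ≈ 1.02 d; D_c ≈ 8.75 mg/L; min DO ≈ 1.19 mg/L; x_c ≈ 23.6 km

At the critical point dD/dt = 0, so k_1 L₀ e^(−k_1 t) = k_a D. Substituting D(t) from the Streeter–Phelps equation and solving for t gives
t_c = ln[(k_a/k_1)(1 − D₀(k_a−k_1)/(k_1 L₀))] / (k_a−k_1).
Here k_a−k_1 = 1.260 d⁻¹ and 1 − D₀(k_a−k_1)/(k_1 L₀) = 1 − 1.72×1.260/(0.420×53.7) = 0.9039, so
t_c = ln(4.000 × 0.9039) / 1.260 = 1.285 / 1.260 = 1.020 d.
D_c = (k_1/k_a) L₀ e^(−k_1 t_c) = (0.420/1.68) × 53.7 × e^(−0.420×1.020) = 0.2500 × 53.7 × 0.6515 = 8.747 mg/L.
Minimum DO = C_s − D_c = 9.94 − 8.747 = 1.193 mg/L.
x_c = v t_c = 0.268 m/s × 1.020 d × 86400 s/d = 23620 m ≈ 23.6 km.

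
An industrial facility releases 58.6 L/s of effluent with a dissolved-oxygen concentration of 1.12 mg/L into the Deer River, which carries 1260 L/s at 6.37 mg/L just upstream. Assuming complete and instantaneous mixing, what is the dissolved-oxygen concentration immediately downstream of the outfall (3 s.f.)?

Flow-weighted mixing: C = (Q_r C_r + Q_w C_w)/(Q_r + Q_w)
= (1260×6.37 + 58.6×1.12)/(1260 + 58.6) = 8092/1319 = 6.137 mg/L.

6.14 mg/L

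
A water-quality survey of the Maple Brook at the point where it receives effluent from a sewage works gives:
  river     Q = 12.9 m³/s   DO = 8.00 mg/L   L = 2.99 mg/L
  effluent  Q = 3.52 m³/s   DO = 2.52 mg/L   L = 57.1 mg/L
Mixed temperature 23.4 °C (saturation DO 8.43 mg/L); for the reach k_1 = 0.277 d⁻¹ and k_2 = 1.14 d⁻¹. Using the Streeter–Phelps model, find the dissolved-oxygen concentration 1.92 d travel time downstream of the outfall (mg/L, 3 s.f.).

Mixed DO = (12.9×8.00 + 3.52×2.52)/(12.9+3.52) = 112.1/16.42 = 6.825 mg/L.
Mixed L₀ = (12.9×2.99 + 3.52×57.1)/(16.42) = 239.6/16.42 = 14.59 mg/L.
Initial deficit D₀ = C_s − DO₀ = 8.43 − 6.825 = 1.605 mg/L.
D(1.92) = [0.277×14.59/(1.14−0.277)](e^(−0.277×1.92) − e^(−1.14×1.92)) + 1.605 e^(−1.14×1.92)
= 4.683 × (0.5875 − 0.1121) + 1.605 × 0.1121 = 2.406 mg/L.
DO = 8.43 − 2.406 = 6.024 mg/L.

DO ≈ 6.02 mg/L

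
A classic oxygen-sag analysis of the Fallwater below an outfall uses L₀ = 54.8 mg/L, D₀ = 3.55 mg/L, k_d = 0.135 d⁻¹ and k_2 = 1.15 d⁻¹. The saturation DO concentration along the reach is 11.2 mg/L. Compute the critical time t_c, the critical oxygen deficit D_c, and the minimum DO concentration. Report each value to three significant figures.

t_c ≈ 1.45 d; D_c ≈ 5.29 mg/L; min DO ≈ 5.91 mg/L

With k_2/k_d = 8.519 and 1 − D₀(k_2−k_d)/(k_d L₀) = 0.5129,
t_c = ln(8.519 × 0.5129) / (1.15 − 0.135) = ln(4.370) / 1.015 = 1.475/1.015 = 1.453 d.
L(t_c) = L₀ e^(−k_d t_c) = 54.8 × 0.8219 = 45.04 mg/L, and at the critical point k_2 D_c = k_d L, so D_c = (0.135/1.15) × 45.04 = 5.287 mg/L.
Minimum DO = C_s − D_c = 11.2 − 5.287 = 5.913 mg/L.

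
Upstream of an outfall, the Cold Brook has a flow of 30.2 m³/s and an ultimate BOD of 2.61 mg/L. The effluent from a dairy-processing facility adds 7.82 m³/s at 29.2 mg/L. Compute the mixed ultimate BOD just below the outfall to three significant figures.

8.08 mg/L

Flow-weighted mixing: C = (Q_r C_r + Q_w C_w)/(Q_r + Q_w)
= (30.2×2.61 + 7.82×29.2)/(30.2 + 7.82) = 307.2/38.02 = 8.079 mg/L.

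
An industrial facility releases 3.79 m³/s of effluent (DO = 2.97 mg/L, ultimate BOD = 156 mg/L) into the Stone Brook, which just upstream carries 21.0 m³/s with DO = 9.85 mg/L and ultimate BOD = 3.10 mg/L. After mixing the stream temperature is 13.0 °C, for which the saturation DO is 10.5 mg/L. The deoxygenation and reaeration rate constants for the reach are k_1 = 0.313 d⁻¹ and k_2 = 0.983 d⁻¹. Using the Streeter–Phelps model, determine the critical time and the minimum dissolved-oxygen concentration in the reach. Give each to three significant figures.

t_c ≈ 1.49 d; minimum DO ≈ 5.21 mg/L

Mixed DO = (21.0×9.85 + 3.79×2.97)/(21.0+3.79) = 218.1/24.79 = 8.798 mg/L.
Mixed L₀ = (21.0×3.10 + 3.79×156)/(24.79) = 656.3/24.79 = 26.48 mg/L.
Initial deficit D₀ = C_s − DO₀ = 10.5 − 8.798 = 1.702 mg/L.
t_c = (1/0.6700) ln[(0.983/0.313)(1 − 1.702×0.6700/(0.313×26.48))] = 1.493 × ln(2.708) = 1.487 d.
D_c = (0.313/0.983) × 26.48 × e^(−0.313×1.487) = 0.3184 × 26.48 × 0.6278 = 5.293 mg/L.
Minimum DO = 10.5 − 5.293 = 5.207 mg/L.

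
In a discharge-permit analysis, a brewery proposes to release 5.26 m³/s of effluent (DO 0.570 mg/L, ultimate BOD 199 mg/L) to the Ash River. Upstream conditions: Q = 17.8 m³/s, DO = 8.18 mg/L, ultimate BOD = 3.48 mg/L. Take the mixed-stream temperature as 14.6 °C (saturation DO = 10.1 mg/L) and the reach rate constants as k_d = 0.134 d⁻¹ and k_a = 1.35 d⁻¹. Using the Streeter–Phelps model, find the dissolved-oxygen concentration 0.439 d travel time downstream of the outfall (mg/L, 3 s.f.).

DO ≈ 6.01 mg/L

Mixed DO = (17.8×8.18 + 5.26×0.570)/(17.8+5.26) = 148.6/23.06 = 6.444 mg/L.
Mixed L₀ = (17.8×3.48 + 5.26×199)/(23.06) = 1109/23.06 = 48.08 mg/L.
Initial deficit D₀ = C_s − DO₀ = 10.1 − 6.444 = 3.656 mg/L.
D(0.439) = [0.134×48.08/(1.35−0.134)](e^(−0.134×0.439) − e^(−1.35×0.439)) + 3.656 e^(−1.35×0.439)
= 5.298 × (0.9429 − 0.5529) + 3.656 × 0.5529 = 4.087 mg/L.
DO = 10.1 − 4.087 = 6.013 mg/L.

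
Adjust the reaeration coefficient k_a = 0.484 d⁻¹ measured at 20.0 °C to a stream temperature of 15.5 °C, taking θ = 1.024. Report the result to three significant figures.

k_a(T₂) = k_a(T₁) · θ^(T₂−T₁) = 0.484 × 1.024^(15.5−20.0)
= 0.484 × 1.024^-4.50 = 0.484 × 0.8988 = 0.4350 d⁻¹.

k_a ≈ 0.435 d⁻¹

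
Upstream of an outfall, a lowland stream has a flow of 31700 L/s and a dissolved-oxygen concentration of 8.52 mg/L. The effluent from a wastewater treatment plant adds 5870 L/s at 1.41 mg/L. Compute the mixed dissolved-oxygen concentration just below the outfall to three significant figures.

7.41 mg/L

Flow-weighted mixing: C = (Q_r C_r + Q_w C_w)/(Q_r + Q_w)
= (31700×8.52 + 5870×1.41)/(31700 + 5870) = 278400/37570 = 7.409 mg/L.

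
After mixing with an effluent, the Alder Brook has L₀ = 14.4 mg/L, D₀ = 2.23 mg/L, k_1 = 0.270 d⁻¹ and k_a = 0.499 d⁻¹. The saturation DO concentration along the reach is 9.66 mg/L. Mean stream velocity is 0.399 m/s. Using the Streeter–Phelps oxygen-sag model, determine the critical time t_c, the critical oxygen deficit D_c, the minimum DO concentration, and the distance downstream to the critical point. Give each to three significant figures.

t_c ≈ 2.07 d; D_c ≈ 4.46 mg/L; min DO ≈ 5.20 mg/L; x_c ≈ 71.3 km

At the critical point dD/dt = 0, so k_1 L₀ e^(−k_1 t) = k_a D. Substituting D(t) from the Streeter–Phelps equation and solving for t gives
t_c = ln[(k_a/k_1)(1 − D₀(k_a−k_1)/(k_1 L₀))] / (k_a−k_1).
Here k_a−k_1 = 0.2290 d⁻¹ and 1 − D₀(k_a−k_1)/(k_1 L₀) = 1 − 2.23×0.2290/(0.270×14.4) = 0.8687, so
t_c = ln(1.848 × 0.8687) / 0.2290 = 0.4734 / 0.2290 = 2.067 d.
D_c = (k_1/k_a) L₀ e^(−k_1 t_c) = (0.270/0.499) × 14.4 × e^(−0.270×2.067) = 0.5411 × 14.4 × 0.5723 = 4.459 mg/L.
Minimum DO = C_s − D_c = 9.66 − 4.459 = 5.201 mg/L.
x_c = v t_c = 0.399 m/s × 2.067 d × 86400 s/d = 71260 m ≈ 71.3 km.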